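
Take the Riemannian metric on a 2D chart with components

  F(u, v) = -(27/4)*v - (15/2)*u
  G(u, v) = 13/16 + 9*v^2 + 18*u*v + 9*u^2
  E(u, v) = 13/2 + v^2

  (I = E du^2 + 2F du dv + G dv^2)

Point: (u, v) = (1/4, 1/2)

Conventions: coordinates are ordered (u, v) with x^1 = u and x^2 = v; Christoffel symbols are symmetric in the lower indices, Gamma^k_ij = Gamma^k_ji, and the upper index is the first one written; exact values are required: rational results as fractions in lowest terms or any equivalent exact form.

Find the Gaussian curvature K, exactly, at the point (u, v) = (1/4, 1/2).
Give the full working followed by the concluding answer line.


E = 27/4, F = -21/4, G = 47/8, EG - F^2 = 387/32 at the point
E_u = 0, E_v = 1, F_u = -15/2, F_v = -27/4, G_u = 27/2, G_v = 27/2
E_vv = 2, F_uv = 0, G_uu = 18
K follows from Brioschi's formula, (det M1 - det M2)/(EG - F^2)^2.
M1 = [[-E_vv/2 + F_uv - G_uu/2, E_u/2, F_u - E_v/2], [F_v - G_u/2, E, F], [G_v/2, F, G]] = [[-10, 0, -8], [-27/2, 27/4, -21/4], [27/4, -21/4, 47/8]]; det M1 = -5175/16
M2 = [[0, E_v/2, G_u/2], [E_v/2, E, F], [G_u/2, F, G]] = [[0, 1/2, 27/4], [1/2, 27/4, -21/4], [27/4, -21/4, 47/8]]; det M2 = -22045/64
det M1 - det M2 = 1345/64; K = 1345/64 / (387/32)^2 = 21520/149769

Answer: K = 21520/149769


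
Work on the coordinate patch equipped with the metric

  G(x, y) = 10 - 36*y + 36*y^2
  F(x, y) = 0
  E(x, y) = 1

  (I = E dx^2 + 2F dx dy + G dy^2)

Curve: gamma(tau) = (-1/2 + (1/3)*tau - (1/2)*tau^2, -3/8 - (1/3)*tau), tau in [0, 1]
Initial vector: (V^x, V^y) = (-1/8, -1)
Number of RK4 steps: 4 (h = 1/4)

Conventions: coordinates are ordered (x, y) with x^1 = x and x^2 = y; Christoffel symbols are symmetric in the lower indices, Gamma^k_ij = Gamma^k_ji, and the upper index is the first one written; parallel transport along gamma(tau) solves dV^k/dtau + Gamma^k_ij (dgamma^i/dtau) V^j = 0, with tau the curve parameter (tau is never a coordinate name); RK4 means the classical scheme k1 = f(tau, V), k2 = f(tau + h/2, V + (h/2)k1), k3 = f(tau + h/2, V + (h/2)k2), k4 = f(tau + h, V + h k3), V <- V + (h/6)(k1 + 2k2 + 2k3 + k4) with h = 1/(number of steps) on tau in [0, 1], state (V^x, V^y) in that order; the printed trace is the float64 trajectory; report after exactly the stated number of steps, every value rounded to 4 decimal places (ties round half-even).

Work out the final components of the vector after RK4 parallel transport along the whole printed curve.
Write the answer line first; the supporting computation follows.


Answer: V^x = -0.1250, V^y = -0.7302

gamma'(tau) = (1/3 - tau, -1/3); f(tau, V)^k = -Gamma^k_ij(gamma(tau)) gamma'^i(tau) V^j; h = 1/4; intermediate values shown to 6 dp
curve data and Christoffel symbols at the stage parameters:
  tau = 0.000000: gamma = (-0.500000, -0.375000), gamma' = (0.333333, -0.333333); Gamma_xxx = 0.000000, Gamma_xxy = 0.000000, Gamma_xyy = 0.000000, Gamma_yxx = 0.000000, Gamma_yxy = 0.000000, Gamma_yyy = -1.102845
  tau = 0.125000: gamma = (-0.466146, -0.416667), gamma' = (0.208333, -0.333333); Gamma_xxx = 0.000000, Gamma_xxy = 0.000000, Gamma_xyy = 0.000000, Gamma_yxx = 0.000000, Gamma_yxy = 0.000000, Gamma_yyy = -1.056000
  tau = 0.250000: gamma = (-0.447917, -0.458333), gamma' = (0.083333, -0.333333); Gamma_xxx = 0.000000, Gamma_xxy = 0.000000, Gamma_xyy = 0.000000, Gamma_yxx = 0.000000, Gamma_yxy = 0.000000, Gamma_yyy = -1.012844
  tau = 0.375000: gamma = (-0.445312, -0.500000), gamma' = (-0.041667, -0.333333); Gamma_xxx = 0.000000, Gamma_xxy = 0.000000, Gamma_xyy = 0.000000, Gamma_yxx = 0.000000, Gamma_yxy = 0.000000, Gamma_yyy = -0.972973
  tau = 0.500000: gamma = (-0.458333, -0.541667), gamma' = (-0.166667, -0.333333); Gamma_xxx = 0.000000, Gamma_xxy = 0.000000, Gamma_xyy = 0.000000, Gamma_yxx = 0.000000, Gamma_yxy = 0.000000, Gamma_yyy = -0.936037
  tau = 0.625000: gamma = (-0.486979, -0.583333), gamma' = (-0.291667, -0.333333); Gamma_xxx = 0.000000, Gamma_xxy = 0.000000, Gamma_xyy = 0.000000, Gamma_yxx = 0.000000, Gamma_yxy = 0.000000, Gamma_yyy = -0.901734
  tau = 0.750000: gamma = (-0.531250, -0.625000), gamma' = (-0.416667, -0.333333); Gamma_xxx = 0.000000, Gamma_xxy = 0.000000, Gamma_xyy = 0.000000, Gamma_yxx = 0.000000, Gamma_yxy = 0.000000, Gamma_yyy = -0.869799
  tau = 0.875000: gamma = (-0.591146, -0.666667), gamma' = (-0.541667, -0.333333); Gamma_xxx = 0.000000, Gamma_xxy = 0.000000, Gamma_xyy = 0.000000, Gamma_yxx = 0.000000, Gamma_yxy = 0.000000, Gamma_yyy = -0.840000
  tau = 1.000000: gamma = (-0.666667, -0.708333), gamma' = (-0.666667, -0.333333); Gamma_xxx = 0.000000, Gamma_xxy = 0.000000, Gamma_xyy = 0.000000, Gamma_yxx = 0.000000, Gamma_yxy = 0.000000, Gamma_yyy = -0.812135
step 0: V^x = -0.1250, V^y = -1.0000
step 1: k1 = (0.000000, 0.367615), k2 = (0.000000, 0.335825), k3 = (0.000000, 0.337224), k4 = (0.000000, 0.309152); V <- V + (h/6)(k1 + 2k2 + 2k3 + k4): V^x = -0.1250, V^y = -0.9157
step 2: k1 = (0.000000, 0.309158), k2 = (0.000000, 0.284455), k3 = (0.000000, 0.285456), k4 = (0.000000, 0.263448); V <- V + (h/6)(k1 + 2k2 + 2k3 + k4): V^x = -0.1250, V^y = -0.8444
step 3: k1 = (0.000000, 0.263452), k2 = (0.000000, 0.243898), k3 = (0.000000, 0.244633), k4 = (0.000000, 0.227077); V <- V + (h/6)(k1 + 2k2 + 2k3 + k4): V^x = -0.1250, V^y = -0.7832
step 4: k1 = (0.000000, 0.227079), k2 = (0.000000, 0.211352), k3 = (0.000000, 0.211902), k4 = (0.000000, 0.197684); V <- V + (h/6)(k1 + 2k2 + 2k3 + k4): V^x = -0.1250, V^y = -0.7302


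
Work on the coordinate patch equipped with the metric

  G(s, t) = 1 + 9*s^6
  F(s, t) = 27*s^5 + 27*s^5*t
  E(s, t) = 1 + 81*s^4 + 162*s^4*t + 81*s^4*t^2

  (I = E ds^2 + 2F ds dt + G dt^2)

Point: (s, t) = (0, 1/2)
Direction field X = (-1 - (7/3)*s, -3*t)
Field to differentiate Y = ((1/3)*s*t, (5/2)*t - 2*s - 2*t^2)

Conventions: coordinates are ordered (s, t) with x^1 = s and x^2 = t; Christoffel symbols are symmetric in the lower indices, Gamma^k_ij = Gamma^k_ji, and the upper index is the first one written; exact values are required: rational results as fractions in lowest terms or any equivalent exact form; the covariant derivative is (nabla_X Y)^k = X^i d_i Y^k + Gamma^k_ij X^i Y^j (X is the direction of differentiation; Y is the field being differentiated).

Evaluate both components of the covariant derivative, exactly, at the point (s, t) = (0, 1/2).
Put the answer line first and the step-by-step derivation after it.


Answer: (nabla_X Y)^s = -1/6, (nabla_X Y)^t = 5/4

E = 1, F = 0, G = 1 at the point
E_s = 0, E_t = 0, F_s = 0, F_t = 0, G_s = 0, G_t = 0
EG - F^2 = 1;  g^inv = (1) * [[1, 0], [0, 1]]
first-kind symbols [ij,l] = (1/2)(d_i g_jl + d_j g_il - d_l g_ij): [ss,s] = E_s/2 = 0, [ss,t] = F_s - E_t/2 = 0, [st,s] = E_t/2 = 0, [st,t] = G_s/2 = 0, [tt,s] = F_t - G_s/2 = 0, [tt,t] = G_t/2 = 0
Gamma^s_ij = (G*[ij,s] - F*[ij,t])/(EG - F^2), Gamma^t_ij = (E*[ij,t] - F*[ij,s])/(EG - F^2)
Gamma_sss = 0, Gamma_sst = 0, Gamma_stt = 0, Gamma_tss = 0, Gamma_tst = 0, Gamma_ttt = 0
X = (-1, -3/2), Y = (0, 3/4) at the point


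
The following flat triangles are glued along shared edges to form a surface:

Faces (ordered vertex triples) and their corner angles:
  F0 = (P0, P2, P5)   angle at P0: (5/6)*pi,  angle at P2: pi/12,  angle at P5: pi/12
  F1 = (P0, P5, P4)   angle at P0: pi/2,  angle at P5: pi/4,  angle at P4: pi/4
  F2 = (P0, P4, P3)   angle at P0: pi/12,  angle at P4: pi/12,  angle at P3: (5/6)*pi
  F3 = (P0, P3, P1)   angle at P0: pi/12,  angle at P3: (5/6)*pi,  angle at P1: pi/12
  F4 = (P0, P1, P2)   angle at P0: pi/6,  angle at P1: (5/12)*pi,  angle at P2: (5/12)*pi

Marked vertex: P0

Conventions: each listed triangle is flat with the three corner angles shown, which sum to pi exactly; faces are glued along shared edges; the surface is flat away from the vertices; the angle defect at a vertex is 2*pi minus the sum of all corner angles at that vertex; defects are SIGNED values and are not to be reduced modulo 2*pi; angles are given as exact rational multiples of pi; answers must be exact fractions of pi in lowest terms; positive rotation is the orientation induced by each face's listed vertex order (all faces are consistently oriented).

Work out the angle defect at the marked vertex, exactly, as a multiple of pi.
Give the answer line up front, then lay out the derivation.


Answer: defect(P0) = pi/3

Sum of corner angles at P0: (5/3)*pi
defect = 2*pi - (5/3)*pi


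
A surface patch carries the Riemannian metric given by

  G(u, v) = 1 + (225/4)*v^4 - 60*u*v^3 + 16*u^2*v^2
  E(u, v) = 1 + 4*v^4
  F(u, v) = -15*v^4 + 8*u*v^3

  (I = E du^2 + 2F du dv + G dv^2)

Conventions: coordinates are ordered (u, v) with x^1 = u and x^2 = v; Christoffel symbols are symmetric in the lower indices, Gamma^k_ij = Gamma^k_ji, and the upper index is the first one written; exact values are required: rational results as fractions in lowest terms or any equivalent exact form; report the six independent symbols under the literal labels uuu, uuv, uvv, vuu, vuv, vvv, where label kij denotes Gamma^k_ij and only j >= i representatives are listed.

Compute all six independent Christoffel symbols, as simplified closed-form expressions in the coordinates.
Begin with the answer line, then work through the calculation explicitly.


Answer: Gamma_uuu = 0, Gamma_uuv = 32*v^3/(64*u^2*v^2 - 240*u*v^3 + 241*v^4 + 4), Gamma_uvv = (32*u*v^2 - 120*v^3)/(64*u^2*v^2 - 240*u*v^3 + 241*v^4 + 4), Gamma_vuu = 0, Gamma_vuv = (64*u*v^2 - 120*v^3)/(64*u^2*v^2 - 240*u*v^3 + 241*v^4 + 4), Gamma_vvv = (64*u^2*v - 360*u*v^2 + 450*v^3)/(64*u^2*v^2 - 240*u*v^3 + 241*v^4 + 4)

E = 1 + 4*v^4; F = -15*v^4 + 8*u*v^3; G = 1 + (225/4)*v^4 - 60*u*v^3 + 16*u^2*v^2
Gamma^k_ij = (1/2) g^{kl} (d_i g_jl + d_j g_il - d_l g_ij), with g^inv = (1/(EG-F^2)) [[G, -F], [-F, E]]
first partials: E_u = 0, E_v = 16*v^3, F_u = 8*v^3, F_v = -60*v^3 + 24*u*v^2, G_u = -60*v^3 + 32*u*v^2, G_v = 225*v^3 - 180*u*v^2 + 32*u^2*v
D = EG - F^2 = 1 + (241/4)*v^4 - 60*u*v^3 + 16*u^2*v^2
expanded: Gamma^u_uu = (G E_u - 2F F_u + F E_v)/(2D), Gamma^u_uv = (G E_v - F G_u)/(2D), Gamma^u_vv = (2G F_v - G G_u - F G_v)/(2D), Gamma^v_uu = (2E F_u - E E_v - F E_u)/(2D), Gamma^v_uv = (E G_u - F E_v)/(2D), Gamma^v_vv = (E G_v - 2F F_v + F G_u)/(2D); substitute and cancel common factors


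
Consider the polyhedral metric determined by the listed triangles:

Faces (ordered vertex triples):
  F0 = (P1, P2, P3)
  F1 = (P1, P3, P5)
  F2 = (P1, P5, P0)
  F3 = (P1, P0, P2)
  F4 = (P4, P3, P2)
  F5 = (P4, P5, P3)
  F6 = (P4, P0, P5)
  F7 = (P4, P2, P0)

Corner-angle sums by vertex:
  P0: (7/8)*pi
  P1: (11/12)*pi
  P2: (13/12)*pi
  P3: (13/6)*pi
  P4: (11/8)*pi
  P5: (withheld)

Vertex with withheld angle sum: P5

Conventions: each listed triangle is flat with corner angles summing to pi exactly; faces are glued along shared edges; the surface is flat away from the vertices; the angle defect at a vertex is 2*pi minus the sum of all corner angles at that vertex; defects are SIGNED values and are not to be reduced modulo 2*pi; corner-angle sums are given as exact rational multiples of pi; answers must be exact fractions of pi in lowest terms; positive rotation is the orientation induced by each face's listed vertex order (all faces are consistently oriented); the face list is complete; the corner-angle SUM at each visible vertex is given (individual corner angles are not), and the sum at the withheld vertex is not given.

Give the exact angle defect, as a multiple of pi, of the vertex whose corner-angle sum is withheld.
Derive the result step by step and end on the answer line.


V = 6, E = 12, F = 8; chi = V - E + F = 2
Gauss-Bonnet: total defect = 2*pi*chi = 4*pi; visible defects sum to (43/12)*pi

Answer: defect(P5) = (5/12)*pi


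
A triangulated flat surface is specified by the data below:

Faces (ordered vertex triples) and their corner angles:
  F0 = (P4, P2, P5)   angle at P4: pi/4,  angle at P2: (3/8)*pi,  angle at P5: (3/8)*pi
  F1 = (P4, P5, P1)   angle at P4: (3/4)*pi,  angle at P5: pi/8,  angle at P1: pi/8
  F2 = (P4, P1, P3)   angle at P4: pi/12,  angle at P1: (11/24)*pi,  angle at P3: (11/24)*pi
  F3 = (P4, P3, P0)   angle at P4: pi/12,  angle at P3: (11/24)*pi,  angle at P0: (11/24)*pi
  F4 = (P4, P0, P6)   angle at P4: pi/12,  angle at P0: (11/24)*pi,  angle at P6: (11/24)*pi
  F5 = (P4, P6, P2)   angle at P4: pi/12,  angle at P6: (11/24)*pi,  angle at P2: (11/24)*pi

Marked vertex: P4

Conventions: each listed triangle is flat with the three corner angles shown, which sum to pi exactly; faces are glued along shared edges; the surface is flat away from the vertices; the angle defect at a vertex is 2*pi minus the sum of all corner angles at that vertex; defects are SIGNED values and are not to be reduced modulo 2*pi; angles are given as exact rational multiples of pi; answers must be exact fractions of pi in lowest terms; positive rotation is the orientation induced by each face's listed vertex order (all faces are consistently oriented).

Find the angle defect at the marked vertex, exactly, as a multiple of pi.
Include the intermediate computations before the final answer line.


Sum of corner angles at P4: (4/3)*pi
defect = 2*pi - (4/3)*pi

Answer: defect(P4) = (2/3)*pi


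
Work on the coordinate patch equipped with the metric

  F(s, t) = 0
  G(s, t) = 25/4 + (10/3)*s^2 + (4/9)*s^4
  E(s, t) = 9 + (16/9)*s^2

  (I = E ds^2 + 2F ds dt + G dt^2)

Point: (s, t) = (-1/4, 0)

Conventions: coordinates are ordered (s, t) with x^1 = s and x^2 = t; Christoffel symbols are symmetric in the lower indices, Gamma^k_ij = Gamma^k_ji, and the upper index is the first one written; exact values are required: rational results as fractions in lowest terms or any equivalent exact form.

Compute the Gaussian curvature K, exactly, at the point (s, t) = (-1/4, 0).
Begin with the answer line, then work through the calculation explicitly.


Answer: K = -5832/102541

E = 82/9, F = 0, G = 3721/576, EG - F^2 = 152561/2592 at the point
E_s = -8/9, E_t = 0, F_s = 0, F_t = 0, G_s = -61/36, G_t = 0
E_tt = 0, F_st = 0, G_ss = 7
Apply the Brioschi formula K = (det M1 - det M2)/(EG - F^2)^2 over the derivative matrices of E, F, G.
M1 = [[-E_tt/2 + F_st - G_ss/2, E_s/2, F_s - E_t/2], [F_t - G_s/2, E, F], [G_t/2, F, G]] = [[-7/2, -4/9, 0], [61/72, 82/9, 0], [0, 0, 3721/576]]; det M1 = -18995705/93312
M2 = [[0, E_t/2, G_s/2], [E_t/2, E, F], [G_s/2, F, G]] = [[0, 0, -61/72], [0, 82/9, 0], [-61/72, 0, 3721/576]]; det M2 = -152561/23328
det M1 - det M2 = -226981/1152; K = -226981/1152 / (152561/2592)^2 = -5832/102541


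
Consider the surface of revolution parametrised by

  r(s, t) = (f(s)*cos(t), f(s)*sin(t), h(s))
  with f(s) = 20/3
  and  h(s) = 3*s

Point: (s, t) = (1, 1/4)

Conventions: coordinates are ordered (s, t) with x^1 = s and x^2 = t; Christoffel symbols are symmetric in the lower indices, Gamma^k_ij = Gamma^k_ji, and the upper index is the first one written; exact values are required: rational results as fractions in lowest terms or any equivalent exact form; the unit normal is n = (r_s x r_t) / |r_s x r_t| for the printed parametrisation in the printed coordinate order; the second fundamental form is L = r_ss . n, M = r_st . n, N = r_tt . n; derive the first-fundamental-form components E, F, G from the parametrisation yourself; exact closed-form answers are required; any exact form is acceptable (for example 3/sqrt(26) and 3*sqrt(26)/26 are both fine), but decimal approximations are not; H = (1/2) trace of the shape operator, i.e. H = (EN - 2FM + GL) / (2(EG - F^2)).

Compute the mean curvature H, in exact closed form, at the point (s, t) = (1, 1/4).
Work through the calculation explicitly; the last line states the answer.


f = 20/3, f' = 0, f'' = 0, h' = 3, h'' = 0
E = 9, F = 0, G = 400/9; answer radicand W^2 = 9
unnormalised second-form numerators: l = 0, m = 0, n = 20; L = l/sqrt(9), and similarly M = m/sqrt(W^2), N = n/sqrt(W^2)
H = (E*n - 2*F*m + G*l) / (2*(EG - F^2)*sqrt(W^2)); E*n - 2*F*m + G*l = 180, EG - F^2 = 400, so H = (9/40)/sqrt(9)

Answer: H = 3/40


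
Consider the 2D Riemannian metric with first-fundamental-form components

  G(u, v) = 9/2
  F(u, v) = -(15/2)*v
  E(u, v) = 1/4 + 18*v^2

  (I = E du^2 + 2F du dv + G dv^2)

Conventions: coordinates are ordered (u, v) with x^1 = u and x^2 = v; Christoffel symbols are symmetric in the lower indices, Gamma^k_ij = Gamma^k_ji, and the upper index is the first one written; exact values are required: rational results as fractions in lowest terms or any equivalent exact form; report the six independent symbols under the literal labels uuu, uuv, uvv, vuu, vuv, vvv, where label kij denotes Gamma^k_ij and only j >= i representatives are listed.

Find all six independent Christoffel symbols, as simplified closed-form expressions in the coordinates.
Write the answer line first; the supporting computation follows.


Answer: Gamma_uuu = -120*v^2/(22*v^2 + 1), Gamma_uuv = 72*v/(22*v^2 + 1), Gamma_uvv = -30/(22*v^2 + 1), Gamma_vuu = (-288*v^3 - 4*v)/(22*v^2 + 1), Gamma_vuv = 120*v^2/(22*v^2 + 1), Gamma_vvv = -50*v/(22*v^2 + 1)

E = 1/4 + 18*v^2; F = -(15/2)*v; G = 9/2
Gamma^k_ij = (1/2) g^{kl} (d_i g_jl + d_j g_il - d_l g_ij), with g^inv = (1/(EG-F^2)) [[G, -F], [-F, E]]
first partials: E_u = 0, E_v = 36*v, F_u = 0, F_v = -15/2, G_u = 0, G_v = 0
D = EG - F^2 = 9/8 + (99/4)*v^2
expanded: Gamma^u_uu = (G E_u - 2F F_u + F E_v)/(2D), Gamma^u_uv = (G E_v - F G_u)/(2D), Gamma^u_vv = (2G F_v - G G_u - F G_v)/(2D), Gamma^v_uu = (2E F_u - E E_v - F E_u)/(2D), Gamma^v_uv = (E G_u - F E_v)/(2D), Gamma^v_vv = (E G_v - 2F F_v + F G_u)/(2D); substitute and cancel common factors


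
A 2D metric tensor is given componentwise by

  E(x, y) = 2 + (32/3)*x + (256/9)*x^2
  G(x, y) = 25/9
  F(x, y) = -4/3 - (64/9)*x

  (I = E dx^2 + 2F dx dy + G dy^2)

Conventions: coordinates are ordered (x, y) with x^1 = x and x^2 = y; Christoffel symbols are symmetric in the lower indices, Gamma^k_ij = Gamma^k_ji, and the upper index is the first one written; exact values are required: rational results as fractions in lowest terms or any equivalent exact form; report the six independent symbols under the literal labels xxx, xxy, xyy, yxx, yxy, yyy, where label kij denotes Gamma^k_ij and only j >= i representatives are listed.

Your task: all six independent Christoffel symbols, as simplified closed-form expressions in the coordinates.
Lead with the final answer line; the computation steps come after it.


Answer: Gamma_xxx = (128*x + 24)/(128*x^2 + 48*x + 17), Gamma_xxy = 0, Gamma_xyy = 0, Gamma_yxx = -32/(128*x^2 + 48*x + 17), Gamma_yxy = 0, Gamma_yyy = 0

E = 2 + (32/3)*x + (256/9)*x^2; F = -4/3 - (64/9)*x; G = 25/9
Gamma^k_ij = (1/2) g^{kl} (d_i g_jl + d_j g_il - d_l g_ij), with g^inv = (1/(EG-F^2)) [[G, -F], [-F, E]]
first partials: E_x = 32/3 + (512/9)*x, E_y = 0, F_x = -64/9, F_y = 0, G_x = 0, G_y = 0
D = EG - F^2 = 34/9 + (32/3)*x + (256/9)*x^2
expanded: Gamma^x_xx = (G E_x - 2F F_x + F E_y)/(2D), Gamma^x_xy = (G E_y - F G_x)/(2D), Gamma^x_yy = (2G F_y - G G_x - F G_y)/(2D), Gamma^y_xx = (2E F_x - E E_y - F E_x)/(2D), Gamma^y_xy = (E G_x - F E_y)/(2D), Gamma^y_yy = (E G_y - 2F F_y + F G_x)/(2D); substitute and cancel common factors


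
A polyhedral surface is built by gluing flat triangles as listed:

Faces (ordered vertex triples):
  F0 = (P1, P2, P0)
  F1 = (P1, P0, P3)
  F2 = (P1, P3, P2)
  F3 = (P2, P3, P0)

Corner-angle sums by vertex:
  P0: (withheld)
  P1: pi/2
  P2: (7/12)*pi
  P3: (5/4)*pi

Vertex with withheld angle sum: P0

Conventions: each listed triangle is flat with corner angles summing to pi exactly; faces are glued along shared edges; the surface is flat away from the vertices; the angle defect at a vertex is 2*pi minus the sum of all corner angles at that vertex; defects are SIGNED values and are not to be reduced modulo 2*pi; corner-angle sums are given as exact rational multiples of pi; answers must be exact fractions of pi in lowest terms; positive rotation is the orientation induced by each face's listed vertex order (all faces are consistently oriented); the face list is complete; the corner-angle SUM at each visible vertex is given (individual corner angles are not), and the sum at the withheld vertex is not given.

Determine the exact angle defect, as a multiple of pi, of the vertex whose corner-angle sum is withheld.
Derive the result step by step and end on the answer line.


V = 4, E = 6, F = 4; chi = V - E + F = 2
Gauss-Bonnet: total defect = 2*pi*chi = 4*pi; visible defects sum to (11/3)*pi

Answer: defect(P0) = pi/3


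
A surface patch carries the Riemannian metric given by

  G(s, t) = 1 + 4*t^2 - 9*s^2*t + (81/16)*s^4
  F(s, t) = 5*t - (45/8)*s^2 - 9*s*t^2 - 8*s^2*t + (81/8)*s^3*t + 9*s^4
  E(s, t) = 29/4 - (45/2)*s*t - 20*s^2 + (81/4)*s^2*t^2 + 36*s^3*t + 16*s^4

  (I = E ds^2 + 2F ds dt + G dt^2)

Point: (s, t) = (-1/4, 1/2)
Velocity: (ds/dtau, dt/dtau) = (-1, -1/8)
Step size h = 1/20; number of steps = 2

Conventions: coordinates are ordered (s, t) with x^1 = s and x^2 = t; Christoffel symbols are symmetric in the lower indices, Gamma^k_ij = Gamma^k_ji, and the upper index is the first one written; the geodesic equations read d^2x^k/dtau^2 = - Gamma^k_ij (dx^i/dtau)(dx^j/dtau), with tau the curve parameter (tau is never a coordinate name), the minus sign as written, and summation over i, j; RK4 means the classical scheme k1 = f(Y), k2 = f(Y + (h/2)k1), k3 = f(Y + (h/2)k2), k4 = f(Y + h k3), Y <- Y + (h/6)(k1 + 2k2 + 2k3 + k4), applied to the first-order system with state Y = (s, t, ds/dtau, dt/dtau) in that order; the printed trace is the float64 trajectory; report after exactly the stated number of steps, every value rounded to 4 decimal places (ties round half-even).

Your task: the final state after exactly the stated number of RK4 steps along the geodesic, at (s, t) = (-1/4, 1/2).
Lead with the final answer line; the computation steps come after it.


Answer: s = -0.3506, t = 0.4873, ds/dtau = -1.0167, dt/dtau = -0.1295

f(Y) = (ds/dtau, dt/dtau, -Gamma^s_ij Y'^i Y'^j, -Gamma^t_ij Y'^i Y'^j) with the Gammas evaluated at the stage position; h = 0.050000; intermediate values shown to 6 dp
step 0: s = -0.2500, t = 0.5000, ds/dtau = -1.0000, dt/dtau = -0.1250
step 1:
  k1: at (s, t) = (-0.250000, 0.500000), (ds/dtau, dt/dtau) = (-1.000000, -0.125000); Gamma_sss = -0.072873, Gamma_sst = 0.327927, Gamma_stt = 0.582981, Gamma_tss = -0.022267, Gamma_tst = 0.100200, Gamma_ttt = 0.178133; k1 = (-1.000000, -0.125000, -0.018218, -0.005567)
  k2: at (s, t) = (-0.275000, 0.496875), (ds/dtau, dt/dtau) = (-1.000455, -0.125139); Gamma_sss = -0.010542, Gamma_sst = 0.362995, Gamma_stt = 0.586658, Gamma_tss = -0.003087, Gamma_tst = 0.106301, Gamma_ttt = 0.171800; k2 = (-1.000455, -0.125139, -0.089527, -0.026218)
  k3: at (s, t) = (-0.275011, 0.496872), (ds/dtau, dt/dtau) = (-1.002238, -0.125655); Gamma_sss = -0.010510, Gamma_sst = 0.363012, Gamma_stt = 0.586661, Gamma_tss = -0.003078, Gamma_tst = 0.106304, Gamma_ttt = 0.171797; k3 = (-1.002238, -0.125655, -0.090139, -0.026396)
  k4: at (s, t) = (-0.300112, 0.493717), (ds/dtau, dt/dtau) = (-1.004507, -0.126320); Gamma_sss = 0.052973, Gamma_sst = 0.399290, Gamma_stt = 0.591320, Gamma_tss = 0.014813, Gamma_tst = 0.111654, Gamma_ttt = 0.165351; k4 = (-1.004507, -0.126320, -0.164218, -0.045920)
  Y <- Y + (h/6)(k1 + 2k2 + 2k3 + k4): s = -0.3001, t = 0.4937, ds/dtau = -1.0045, dt/dtau = -0.1263
step 2:
  k1: at (s, t) = (-0.300082, 0.493726), (ds/dtau, dt/dtau) = (-1.004515, -0.126306); Gamma_sss = 0.052891, Gamma_sst = 0.399245, Gamma_stt = 0.591312, Gamma_tss = 0.014791, Gamma_tst = 0.111649, Gamma_ttt = 0.165360; k1 = (-1.004515, -0.126306, -0.164112, -0.045894)
  k2: at (s, t) = (-0.325195, 0.490568), (ds/dtau, dt/dtau) = (-1.008618, -0.127453); Gamma_sss = 0.117603, Gamma_sst = 0.436790, Gamma_stt = 0.596961, Gamma_tss = 0.031272, Gamma_tst = 0.116148, Gamma_ttt = 0.158740; k2 = (-1.008618, -0.127453, -0.241636, -0.064254)
  k3: at (s, t) = (-0.325298, 0.490539), (ds/dtau, dt/dtau) = (-1.010556, -0.127912); Gamma_sss = 0.117893, Gamma_sst = 0.436951, Gamma_stt = 0.596993, Gamma_tss = 0.031341, Gamma_tst = 0.116162, Gamma_ttt = 0.158708; k3 = (-1.010556, -0.127912, -0.243125, -0.064634)
  k4: at (s, t) = (-0.350610, 0.487330), (ds/dtau, dt/dtau) = (-1.016671, -0.129538); Gamma_sss = 0.184711, Gamma_sst = 0.476269, Gamma_stt = 0.603733, Gamma_tss = 0.046429, Gamma_tst = 0.119716, Gamma_ttt = 0.151755; k4 = (-1.016671, -0.129538, -0.326498, -0.082069)
  Y <- Y + (h/6)(k1 + 2k2 + 2k3 + k4): s = -0.3506, t = 0.4873, ds/dtau = -1.0167, dt/dtau = -0.1295


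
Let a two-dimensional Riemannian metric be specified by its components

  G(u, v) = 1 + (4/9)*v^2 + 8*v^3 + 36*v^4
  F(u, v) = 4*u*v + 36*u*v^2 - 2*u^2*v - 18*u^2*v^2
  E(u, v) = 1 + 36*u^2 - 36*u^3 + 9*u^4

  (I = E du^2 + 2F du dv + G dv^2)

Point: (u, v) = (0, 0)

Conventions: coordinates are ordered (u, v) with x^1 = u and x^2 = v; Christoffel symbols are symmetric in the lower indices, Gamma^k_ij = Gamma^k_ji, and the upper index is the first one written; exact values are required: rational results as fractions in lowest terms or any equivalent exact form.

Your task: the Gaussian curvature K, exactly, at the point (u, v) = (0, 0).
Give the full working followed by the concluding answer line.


E = 1, F = 0, G = 1, EG - F^2 = 1 at the point
E_u = 0, E_v = 0, F_u = 0, F_v = 0, G_u = 0, G_v = 0
E_vv = 0, F_uv = 4, G_uu = 0
Brioschi: K = (det M1 - det M2) / (EG - F^2)^2 with the standard first/second-derivative matrices M1, M2.
M1 = [[-E_vv/2 + F_uv - G_uu/2, E_u/2, F_u - E_v/2], [F_v - G_u/2, E, F], [G_v/2, F, G]] = [[4, 0, 0], [0, 1, 0], [0, 0, 1]]; det M1 = 4
M2 = [[0, E_v/2, G_u/2], [E_v/2, E, F], [G_u/2, F, G]] = [[0, 0, 0], [0, 1, 0], [0, 0, 1]]; det M2 = 0
det M1 - det M2 = 4; K = 4 / (1)^2 = 4

Answer: K = 4


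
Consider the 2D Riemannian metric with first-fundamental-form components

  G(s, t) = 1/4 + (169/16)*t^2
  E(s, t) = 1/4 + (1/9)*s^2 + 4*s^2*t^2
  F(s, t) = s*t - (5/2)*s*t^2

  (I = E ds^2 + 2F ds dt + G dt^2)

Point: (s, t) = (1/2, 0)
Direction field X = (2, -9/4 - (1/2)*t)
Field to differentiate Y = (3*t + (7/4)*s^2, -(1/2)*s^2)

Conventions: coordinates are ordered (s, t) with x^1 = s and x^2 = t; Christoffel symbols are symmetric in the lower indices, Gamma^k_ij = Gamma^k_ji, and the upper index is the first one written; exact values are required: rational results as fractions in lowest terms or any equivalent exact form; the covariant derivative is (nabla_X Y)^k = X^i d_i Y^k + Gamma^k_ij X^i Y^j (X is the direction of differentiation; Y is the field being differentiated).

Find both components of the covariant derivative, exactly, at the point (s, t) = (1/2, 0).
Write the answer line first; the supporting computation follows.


Answer: (nabla_X Y)^s = -411/160, (nabla_X Y)^t = -1

E = 5/18, F = 0, G = 1/4 at the point
E_s = 1/9, E_t = 0, F_s = 0, F_t = 1/2, G_s = 0, G_t = 0
EG - F^2 = 5/72;  g^inv = (72/5) * [[1/4, 0], [0, 5/18]]
first-kind symbols [ij,l] = (1/2)(d_i g_jl + d_j g_il - d_l g_ij): [ss,s] = E_s/2 = 1/18, [ss,t] = F_s - E_t/2 = 0, [st,s] = E_t/2 = 0, [st,t] = G_s/2 = 0, [tt,s] = F_t - G_s/2 = 1/2, [tt,t] = G_t/2 = 0
Gamma^s_ij = (G*[ij,s] - F*[ij,t])/(EG - F^2), Gamma^t_ij = (E*[ij,t] - F*[ij,s])/(EG - F^2)
Gamma_sss = 1/5, Gamma_sst = 0, Gamma_stt = 9/5, Gamma_tss = 0, Gamma_tst = 0, Gamma_ttt = 0
X = (2, -9/4), Y = (7/16, -1/8) at the point


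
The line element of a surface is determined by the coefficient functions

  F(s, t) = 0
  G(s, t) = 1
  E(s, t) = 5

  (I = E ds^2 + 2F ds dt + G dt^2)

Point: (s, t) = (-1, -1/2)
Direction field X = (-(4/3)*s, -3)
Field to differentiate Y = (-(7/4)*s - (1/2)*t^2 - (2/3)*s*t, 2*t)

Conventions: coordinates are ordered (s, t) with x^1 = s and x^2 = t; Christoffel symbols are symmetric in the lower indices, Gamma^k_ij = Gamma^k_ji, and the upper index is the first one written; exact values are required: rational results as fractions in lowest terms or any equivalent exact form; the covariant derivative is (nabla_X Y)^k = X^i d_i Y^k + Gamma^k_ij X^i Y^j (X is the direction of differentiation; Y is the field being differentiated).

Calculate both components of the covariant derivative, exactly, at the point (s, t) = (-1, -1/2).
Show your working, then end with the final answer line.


E = 5, F = 0, G = 1 at the point
E_s = 0, E_t = 0, F_s = 0, F_t = 0, G_s = 0, G_t = 0
EG - F^2 = 5;  g^inv = (1/5) * [[1, 0], [0, 5]]
first-kind symbols [ij,l] = (1/2)(d_i g_jl + d_j g_il - d_l g_ij): [ss,s] = E_s/2 = 0, [ss,t] = F_s - E_t/2 = 0, [st,s] = E_t/2 = 0, [st,t] = G_s/2 = 0, [tt,s] = F_t - G_s/2 = 0, [tt,t] = G_t/2 = 0
Gamma^s_ij = (G*[ij,s] - F*[ij,t])/(EG - F^2), Gamma^t_ij = (E*[ij,t] - F*[ij,s])/(EG - F^2)
Gamma_sss = 0, Gamma_sst = 0, Gamma_stt = 0, Gamma_tss = 0, Gamma_tst = 0, Gamma_ttt = 0
X = (4/3, -3), Y = (31/24, -1) at the point

Answer: (nabla_X Y)^s = -97/18, (nabla_X Y)^t = -6


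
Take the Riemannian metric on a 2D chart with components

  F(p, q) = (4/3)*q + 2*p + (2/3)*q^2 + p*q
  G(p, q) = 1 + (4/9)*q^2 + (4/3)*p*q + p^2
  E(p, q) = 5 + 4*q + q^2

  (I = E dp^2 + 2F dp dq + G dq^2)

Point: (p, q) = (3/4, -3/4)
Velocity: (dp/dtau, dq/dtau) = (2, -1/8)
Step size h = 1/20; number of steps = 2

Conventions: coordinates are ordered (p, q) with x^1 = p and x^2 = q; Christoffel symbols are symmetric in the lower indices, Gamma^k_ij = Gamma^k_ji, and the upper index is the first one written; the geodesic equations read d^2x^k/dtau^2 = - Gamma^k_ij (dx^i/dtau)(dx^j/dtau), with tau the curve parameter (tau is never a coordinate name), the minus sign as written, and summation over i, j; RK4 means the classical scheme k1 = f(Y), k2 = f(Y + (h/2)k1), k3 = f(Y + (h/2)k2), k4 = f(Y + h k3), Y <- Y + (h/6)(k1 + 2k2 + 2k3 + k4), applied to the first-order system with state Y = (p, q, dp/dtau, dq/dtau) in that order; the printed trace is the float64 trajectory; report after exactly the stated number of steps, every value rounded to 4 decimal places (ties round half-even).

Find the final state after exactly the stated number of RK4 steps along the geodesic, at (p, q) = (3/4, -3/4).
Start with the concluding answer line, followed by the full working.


Answer: p = 0.9511, q = -0.7622, dp/dtau = 2.0224, dq/dtau = -0.1188

f(Y) = (dp/dtau, dq/dtau, -Gamma^p_ij Y'^i Y'^j, -Gamma^q_ij Y'^i Y'^j) with the Gammas evaluated at the stage position; h = 0.050000; intermediate values shown to 6 dp
step 0: p = 0.7500, q = -0.7500, dp/dtau = 2.0000, dq/dtau = -0.1250
step 1:
  k1: at (p, q) = (0.750000, -0.750000), (dp/dtau, dq/dtau) = (2.000000, -0.125000); Gamma_ppp = 0.000000, Gamma_ppq = 0.476190, Gamma_pqq = 0.317460, Gamma_qpp = 0.000000, Gamma_qpq = 0.095238, Gamma_qqq = 0.063492; k1 = (2.000000, -0.125000, 0.233135, 0.046627)
  k2: at (p, q) = (0.800000, -0.753125), (dp/dtau, dq/dtau) = (2.005828, -0.123834); Gamma_ppp = 0.000000, Gamma_ppq = 0.471684, Gamma_pqq = 0.314456, Gamma_qpp = 0.000000, Gamma_qpq = 0.112700, Gamma_qqq = 0.075133; k2 = (2.005828, -0.123834, 0.229502, 0.054835)
  k3: at (p, q) = (0.800146, -0.753096), (dp/dtau, dq/dtau) = (2.005738, -0.123629); Gamma_ppp = 0.000000, Gamma_ppq = 0.471665, Gamma_pqq = 0.314443, Gamma_qpp = 0.000000, Gamma_qpq = 0.112755, Gamma_qqq = 0.075170; k3 = (2.005738, -0.123629, 0.229109, 0.054770)
  k4: at (p, q) = (0.850287, -0.756181), (dp/dtau, dq/dtau) = (2.011455, -0.122261); Gamma_ppp = 0.000000, Gamma_ppq = 0.466388, Gamma_pqq = 0.310926, Gamma_qpp = 0.000000, Gamma_qpq = 0.129800, Gamma_qqq = 0.086533; k4 = (2.011455, -0.122261, 0.224744, 0.062548)
  Y <- Y + (h/6)(k1 + 2k2 + 2k3 + k4): p = 0.8503, q = -0.7562, dp/dtau = 2.0115, dq/dtau = -0.1223
step 2:
  k1: at (p, q) = (0.850288, -0.756185), (dp/dtau, dq/dtau) = (2.011459, -0.122263); Gamma_ppp = 0.000000, Gamma_ppq = 0.466389, Gamma_pqq = 0.310926, Gamma_qpp = 0.000000, Gamma_qpq = 0.129800, Gamma_qqq = 0.086533; k1 = (2.011459, -0.122263, 0.224748, 0.062549)
  k2: at (p, q) = (0.900575, -0.759241), (dp/dtau, dq/dtau) = (2.017078, -0.120700); Gamma_ppp = 0.000000, Gamma_ppq = 0.460385, Gamma_pqq = 0.306924, Gamma_qpp = 0.000000, Gamma_qpq = 0.146348, Gamma_qqq = 0.097565; k2 = (2.017078, -0.120700, 0.219700, 0.069839)
  k3: at (p, q) = (0.900715, -0.759202), (dp/dtau, dq/dtau) = (2.016952, -0.120517); Gamma_ppp = 0.000000, Gamma_ppq = 0.460361, Gamma_pqq = 0.306907, Gamma_qpp = 0.000000, Gamma_qpq = 0.146397, Gamma_qqq = 0.097598; k3 = (2.016952, -0.120517, 0.219349, 0.069754)
  k4: at (p, q) = (0.951136, -0.762211), (dp/dtau, dq/dtau) = (2.022427, -0.118776); Gamma_ppp = 0.000000, Gamma_ppq = 0.453674, Gamma_pqq = 0.302449, Gamma_qpp = 0.000000, Gamma_qpq = 0.162366, Gamma_qqq = 0.108244; k4 = (2.022427, -0.118776, 0.213692, 0.076479)
  Y <- Y + (h/6)(k1 + 2k2 + 2k3 + k4): p = 0.9511, q = -0.7622, dp/dtau = 2.0224, dq/dtau = -0.1188


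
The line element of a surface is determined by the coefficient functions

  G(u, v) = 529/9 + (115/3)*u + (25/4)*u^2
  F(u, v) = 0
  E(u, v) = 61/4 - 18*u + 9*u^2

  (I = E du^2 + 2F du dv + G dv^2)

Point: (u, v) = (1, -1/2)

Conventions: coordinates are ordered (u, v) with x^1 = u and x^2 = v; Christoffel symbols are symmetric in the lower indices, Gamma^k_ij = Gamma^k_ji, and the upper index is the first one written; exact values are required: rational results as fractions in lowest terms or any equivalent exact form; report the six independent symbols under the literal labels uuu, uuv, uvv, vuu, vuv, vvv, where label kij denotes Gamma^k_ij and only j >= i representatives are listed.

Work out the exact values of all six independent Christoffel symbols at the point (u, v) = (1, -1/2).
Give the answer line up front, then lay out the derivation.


Answer: Gamma_uuu = 0, Gamma_uuv = 0, Gamma_uvv = -61/15, Gamma_vuu = 0, Gamma_vuv = 15/61, Gamma_vvv = 0

E = 25/4, F = 0, G = 3721/36 at the point
E_u = 0, E_v = 0, F_u = 0, F_v = 0, G_u = 305/6, G_v = 0
EG - F^2 = 93025/144;  g^inv = (144/93025) * [[3721/36, 0], [0, 25/4]]
first-kind symbols [ij,l] = (1/2)(d_i g_jl + d_j g_il - d_l g_ij): [uu,u] = E_u/2 = 0, [uu,v] = F_u - E_v/2 = 0, [uv,u] = E_v/2 = 0, [uv,v] = G_u/2 = 305/12, [vv,u] = F_v - G_u/2 = -305/12, [vv,v] = G_v/2 = 0
Gamma^u_ij = (G*[ij,u] - F*[ij,v])/(EG - F^2), Gamma^v_ij = (E*[ij,v] - F*[ij,u])/(EG - F^2)


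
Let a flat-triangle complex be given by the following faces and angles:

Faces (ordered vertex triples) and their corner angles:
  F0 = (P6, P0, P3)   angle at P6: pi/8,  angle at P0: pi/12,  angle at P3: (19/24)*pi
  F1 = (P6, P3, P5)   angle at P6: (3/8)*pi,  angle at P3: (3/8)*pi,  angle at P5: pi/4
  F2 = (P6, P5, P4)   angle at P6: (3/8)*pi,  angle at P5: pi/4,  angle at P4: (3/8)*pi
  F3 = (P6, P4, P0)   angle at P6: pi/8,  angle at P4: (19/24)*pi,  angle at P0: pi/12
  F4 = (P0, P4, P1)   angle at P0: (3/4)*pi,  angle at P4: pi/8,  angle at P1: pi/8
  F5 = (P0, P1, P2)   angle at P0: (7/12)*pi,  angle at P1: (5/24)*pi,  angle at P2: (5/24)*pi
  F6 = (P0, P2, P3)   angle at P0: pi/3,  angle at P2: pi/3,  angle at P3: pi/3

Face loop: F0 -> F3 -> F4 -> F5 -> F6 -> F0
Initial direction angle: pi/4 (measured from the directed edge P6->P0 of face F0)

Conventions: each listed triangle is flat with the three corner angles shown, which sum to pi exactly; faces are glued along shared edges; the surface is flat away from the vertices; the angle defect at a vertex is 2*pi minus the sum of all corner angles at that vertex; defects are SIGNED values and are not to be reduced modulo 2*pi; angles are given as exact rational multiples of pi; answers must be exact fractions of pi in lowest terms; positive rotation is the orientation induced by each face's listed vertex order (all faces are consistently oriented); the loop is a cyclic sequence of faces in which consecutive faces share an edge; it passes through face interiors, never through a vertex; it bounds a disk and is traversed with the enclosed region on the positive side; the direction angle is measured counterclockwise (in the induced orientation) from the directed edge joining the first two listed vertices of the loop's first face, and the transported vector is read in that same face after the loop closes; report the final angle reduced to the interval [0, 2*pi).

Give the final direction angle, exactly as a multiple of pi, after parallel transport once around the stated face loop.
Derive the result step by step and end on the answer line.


enclosed vertex P0: corner angles sum to (11/6)*pi, defect = 2*pi - (11/6)*pi = pi/6
adding the enclosed defects to the starting angle (mod 2*pi, induced orientation) gives the holonomy
final angle = pi/4 + pi/6 = (5/12)*pi (mod 2*pi)

Answer: final direction angle = (5/12)*pi


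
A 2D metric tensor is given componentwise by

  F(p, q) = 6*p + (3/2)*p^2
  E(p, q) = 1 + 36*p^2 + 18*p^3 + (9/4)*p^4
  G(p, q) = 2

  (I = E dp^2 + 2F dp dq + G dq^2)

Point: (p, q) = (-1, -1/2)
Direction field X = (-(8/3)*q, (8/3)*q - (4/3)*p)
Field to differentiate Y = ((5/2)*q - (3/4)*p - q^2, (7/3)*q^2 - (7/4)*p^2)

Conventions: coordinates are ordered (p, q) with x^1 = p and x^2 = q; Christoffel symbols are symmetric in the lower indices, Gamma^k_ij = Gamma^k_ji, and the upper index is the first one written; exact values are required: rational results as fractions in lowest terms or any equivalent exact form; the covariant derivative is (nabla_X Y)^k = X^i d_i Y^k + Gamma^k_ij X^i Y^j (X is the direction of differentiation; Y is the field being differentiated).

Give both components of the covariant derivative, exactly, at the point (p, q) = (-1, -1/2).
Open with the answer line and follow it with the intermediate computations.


Answer: (nabla_X Y)^p = -35/89, (nabla_X Y)^q = 1210/267

E = 85/4, F = -9/2, G = 2 at the point
E_p = -27, E_q = 0, F_p = 3, F_q = 0, G_p = 0, G_q = 0
EG - F^2 = 89/4;  g^inv = (4/89) * [[2, 9/2], [9/2, 85/4]]
first-kind symbols [ij,l] = (1/2)(d_i g_jl + d_j g_il - d_l g_ij): [pp,p] = E_p/2 = -27/2, [pp,q] = F_p - E_q/2 = 3, [pq,p] = E_q/2 = 0, [pq,q] = G_p/2 = 0, [qq,p] = F_q - G_p/2 = 0, [qq,q] = G_q/2 = 0
Gamma^p_ij = (G*[ij,p] - F*[ij,q])/(EG - F^2), Gamma^q_ij = (E*[ij,q] - F*[ij,p])/(EG - F^2)
Gamma_ppp = -54/89, Gamma_ppq = 0, Gamma_pqq = 0, Gamma_qpp = 12/89, Gamma_qpq = 0, Gamma_qqq = 0
X = (4/3, 0), Y = (-3/4, -7/6) at the point


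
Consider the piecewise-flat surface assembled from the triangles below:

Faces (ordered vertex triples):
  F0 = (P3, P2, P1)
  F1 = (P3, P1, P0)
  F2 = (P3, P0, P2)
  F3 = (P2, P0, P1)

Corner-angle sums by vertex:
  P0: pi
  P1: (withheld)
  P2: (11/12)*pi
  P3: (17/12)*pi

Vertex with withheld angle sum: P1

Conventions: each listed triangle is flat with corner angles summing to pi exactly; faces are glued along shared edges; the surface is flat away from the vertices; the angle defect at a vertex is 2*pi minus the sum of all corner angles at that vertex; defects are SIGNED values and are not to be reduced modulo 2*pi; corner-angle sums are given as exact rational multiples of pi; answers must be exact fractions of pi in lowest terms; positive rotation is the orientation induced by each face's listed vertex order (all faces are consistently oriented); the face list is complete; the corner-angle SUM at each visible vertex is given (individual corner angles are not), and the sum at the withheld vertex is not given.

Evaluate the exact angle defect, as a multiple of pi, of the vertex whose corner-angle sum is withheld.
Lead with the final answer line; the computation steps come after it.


Answer: defect(P1) = (4/3)*pi

V = 4, E = 6, F = 4; chi = V - E + F = 2
Gauss-Bonnet: total defect = 2*pi*chi = 4*pi; visible defects sum to (8/3)*pi


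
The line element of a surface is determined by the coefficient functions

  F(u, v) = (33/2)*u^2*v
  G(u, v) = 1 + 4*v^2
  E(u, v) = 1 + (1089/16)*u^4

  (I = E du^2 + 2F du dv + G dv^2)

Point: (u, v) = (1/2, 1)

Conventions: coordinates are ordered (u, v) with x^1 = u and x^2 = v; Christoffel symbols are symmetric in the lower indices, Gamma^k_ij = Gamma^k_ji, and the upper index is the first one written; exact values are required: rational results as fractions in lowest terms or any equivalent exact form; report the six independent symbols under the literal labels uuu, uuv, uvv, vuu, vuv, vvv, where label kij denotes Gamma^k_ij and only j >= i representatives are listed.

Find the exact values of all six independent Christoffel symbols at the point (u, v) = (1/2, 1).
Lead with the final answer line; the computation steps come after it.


Answer: Gamma_uuu = 4356/2369, Gamma_uuv = 0, Gamma_uvv = 1056/2369, Gamma_vuu = 4224/2369, Gamma_vuv = 0, Gamma_vvv = 1024/2369

E = 1345/256, F = 33/8, G = 5 at the point
E_u = 1089/32, E_v = 0, F_u = 33/2, F_v = 33/8, G_u = 0, G_v = 8
EG - F^2 = 2369/256;  g^inv = (256/2369) * [[5, -33/8], [-33/8, 1345/256]]
first-kind symbols [ij,l] = (1/2)(d_i g_jl + d_j g_il - d_l g_ij): [uu,u] = E_u/2 = 1089/64, [uu,v] = F_u - E_v/2 = 33/2, [uv,u] = E_v/2 = 0, [uv,v] = G_u/2 = 0, [vv,u] = F_v - G_u/2 = 33/8, [vv,v] = G_v/2 = 4
Gamma^u_ij = (G*[ij,u] - F*[ij,v])/(EG - F^2), Gamma^v_ij = (E*[ij,v] - F*[ij,u])/(EG - F^2)
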